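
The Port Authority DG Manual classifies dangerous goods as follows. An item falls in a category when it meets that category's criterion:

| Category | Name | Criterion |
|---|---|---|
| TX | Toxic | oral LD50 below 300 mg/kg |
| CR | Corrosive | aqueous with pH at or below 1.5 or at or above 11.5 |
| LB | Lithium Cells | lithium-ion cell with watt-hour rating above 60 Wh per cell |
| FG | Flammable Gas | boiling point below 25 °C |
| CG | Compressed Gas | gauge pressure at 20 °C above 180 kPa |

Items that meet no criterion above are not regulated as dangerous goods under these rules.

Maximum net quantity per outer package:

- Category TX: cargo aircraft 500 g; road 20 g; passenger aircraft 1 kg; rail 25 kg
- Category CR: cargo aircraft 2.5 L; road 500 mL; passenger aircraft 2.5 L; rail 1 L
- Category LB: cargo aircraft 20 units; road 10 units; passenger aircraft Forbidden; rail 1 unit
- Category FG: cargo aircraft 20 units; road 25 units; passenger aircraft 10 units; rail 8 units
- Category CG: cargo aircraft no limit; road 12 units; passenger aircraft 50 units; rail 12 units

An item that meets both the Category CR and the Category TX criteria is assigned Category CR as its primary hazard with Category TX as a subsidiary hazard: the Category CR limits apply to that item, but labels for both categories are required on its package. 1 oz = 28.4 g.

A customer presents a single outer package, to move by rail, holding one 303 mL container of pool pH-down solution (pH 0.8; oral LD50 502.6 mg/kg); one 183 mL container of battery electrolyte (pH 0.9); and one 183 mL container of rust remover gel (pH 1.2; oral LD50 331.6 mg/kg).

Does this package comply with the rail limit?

Yes

With pH 0.8 (≤ 1.5), the pool pH-down solution falls in Category CR.
Battery electrolyte: pH 0.9 ≤ 1.5 → Category CR (Corrosive).
With pH 1.2 (≤ 1.5), the rust remover gel falls in Category CR.
Category CR net quantity: 303 mL + 183 mL + 183 mL = 669 mL.
669 mL ≤ 1 L (rail limit, Category CR) — within limit.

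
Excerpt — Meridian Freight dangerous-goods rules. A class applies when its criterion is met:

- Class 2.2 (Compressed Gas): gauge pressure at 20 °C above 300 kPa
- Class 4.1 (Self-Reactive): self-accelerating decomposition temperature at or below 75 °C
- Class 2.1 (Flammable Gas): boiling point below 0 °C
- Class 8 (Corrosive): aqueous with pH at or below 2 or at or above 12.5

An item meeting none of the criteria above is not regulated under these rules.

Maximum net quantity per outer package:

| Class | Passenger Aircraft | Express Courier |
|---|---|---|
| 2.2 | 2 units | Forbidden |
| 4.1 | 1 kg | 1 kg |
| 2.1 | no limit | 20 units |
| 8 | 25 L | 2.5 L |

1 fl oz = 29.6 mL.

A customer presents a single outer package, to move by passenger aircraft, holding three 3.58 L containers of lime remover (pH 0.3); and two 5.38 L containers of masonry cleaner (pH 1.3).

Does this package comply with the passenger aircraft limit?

Yes

Lime remover: pH 0.3 ≤ 2 → Class 8 (Corrosive).
pH 1.3 meets the Class 8 criterion (Corrosive), so the masonry cleaner is Class 8.
Total Class 8: (three 3.58 L containers = 10.74 L) + (two 5.38 L containers = 10.76 L) = 21.5 L.
21.5 L ≤ 25 L (passenger aircraft limit, Class 8) — within limit.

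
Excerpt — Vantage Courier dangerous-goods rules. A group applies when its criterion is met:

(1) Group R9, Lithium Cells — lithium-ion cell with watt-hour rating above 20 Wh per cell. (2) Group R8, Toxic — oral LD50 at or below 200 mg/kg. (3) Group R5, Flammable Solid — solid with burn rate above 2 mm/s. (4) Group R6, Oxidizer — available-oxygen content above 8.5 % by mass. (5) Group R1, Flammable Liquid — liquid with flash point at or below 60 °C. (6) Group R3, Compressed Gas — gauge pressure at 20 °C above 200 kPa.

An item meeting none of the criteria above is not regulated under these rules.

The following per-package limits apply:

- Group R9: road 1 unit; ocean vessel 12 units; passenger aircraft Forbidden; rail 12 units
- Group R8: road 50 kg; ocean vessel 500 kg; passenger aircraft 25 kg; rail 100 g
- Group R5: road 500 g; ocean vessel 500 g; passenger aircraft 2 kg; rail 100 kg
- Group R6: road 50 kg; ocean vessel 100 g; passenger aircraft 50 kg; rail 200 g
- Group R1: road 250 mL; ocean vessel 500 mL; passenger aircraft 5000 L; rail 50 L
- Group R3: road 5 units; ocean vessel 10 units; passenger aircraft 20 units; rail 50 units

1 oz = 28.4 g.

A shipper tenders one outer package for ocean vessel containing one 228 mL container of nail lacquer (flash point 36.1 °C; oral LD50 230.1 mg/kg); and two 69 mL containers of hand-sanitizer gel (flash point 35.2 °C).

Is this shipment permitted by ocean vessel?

Yes

With flash point 36.1 °C (≤ 60 °C), the nail lacquer falls in Group R1.
Flash point 35.2 °C meets the Group R1 criterion (Flammable Liquid), so the hand-sanitizer gel is Group R1.
Total Group R1: 228 mL + (two 69 mL containers = 138 mL) = 366 mL.
That is within the Group R1 ocean vessel limit of 500 mL.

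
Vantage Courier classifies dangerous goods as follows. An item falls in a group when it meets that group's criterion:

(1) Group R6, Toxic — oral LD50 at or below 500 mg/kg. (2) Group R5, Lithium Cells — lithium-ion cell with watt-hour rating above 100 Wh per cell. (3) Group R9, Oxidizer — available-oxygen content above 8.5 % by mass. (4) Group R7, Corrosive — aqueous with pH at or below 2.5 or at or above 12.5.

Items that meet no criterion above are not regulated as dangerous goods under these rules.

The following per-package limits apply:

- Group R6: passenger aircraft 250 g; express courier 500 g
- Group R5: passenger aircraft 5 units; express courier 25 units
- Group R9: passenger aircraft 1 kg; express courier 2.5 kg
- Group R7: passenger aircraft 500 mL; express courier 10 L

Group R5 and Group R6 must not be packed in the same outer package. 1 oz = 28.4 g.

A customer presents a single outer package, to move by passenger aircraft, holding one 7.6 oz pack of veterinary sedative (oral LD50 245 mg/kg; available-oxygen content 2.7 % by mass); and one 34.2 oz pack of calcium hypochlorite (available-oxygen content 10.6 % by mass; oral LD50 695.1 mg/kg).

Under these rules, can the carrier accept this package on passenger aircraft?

Yes

Veterinary sedative: oral LD50 245 mg/kg ≤ 500 mg/kg → Group R6 (Toxic).
The calcium hypochlorite has available-oxygen content 10.6 % by mass, which is > 8.5 % by mass, so it is Group R9 (Oxidizer).
Group R6 quantity: one 7.6 oz pack = 215.84 g.
215.84 g is within the passenger aircraft limit of 250 g for Group R6.
Group R9 quantity: one 34.2 oz pack = 971.28 g.
971.28 g ≤ 1 kg (passenger aircraft limit, Group R9) — within limit.
The segregation rule (Group R5 with Group R6) does not apply to Group R6 with Group R9.
Every hazard group is within its passenger aircraft limit and no segregation rule is violated.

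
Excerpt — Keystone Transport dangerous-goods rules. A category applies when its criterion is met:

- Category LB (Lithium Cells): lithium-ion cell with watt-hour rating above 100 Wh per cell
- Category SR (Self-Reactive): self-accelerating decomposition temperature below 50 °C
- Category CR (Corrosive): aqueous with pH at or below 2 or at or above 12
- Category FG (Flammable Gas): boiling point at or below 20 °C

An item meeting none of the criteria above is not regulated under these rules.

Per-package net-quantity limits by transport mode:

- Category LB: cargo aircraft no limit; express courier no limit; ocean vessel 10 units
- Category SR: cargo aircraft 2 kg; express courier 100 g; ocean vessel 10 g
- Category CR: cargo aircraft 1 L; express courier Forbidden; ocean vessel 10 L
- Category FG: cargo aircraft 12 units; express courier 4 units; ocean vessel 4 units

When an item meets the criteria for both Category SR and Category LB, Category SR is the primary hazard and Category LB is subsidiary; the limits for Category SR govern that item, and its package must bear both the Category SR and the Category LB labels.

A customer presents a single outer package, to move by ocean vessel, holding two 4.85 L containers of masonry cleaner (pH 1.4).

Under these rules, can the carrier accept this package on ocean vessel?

Yes

With pH 1.4 (≤ 2), the masonry cleaner falls in Category CR.
Category CR quantity: two 4.85 L containers = 9.7 L.
That is within the Category CR ocean vessel limit of 10 L.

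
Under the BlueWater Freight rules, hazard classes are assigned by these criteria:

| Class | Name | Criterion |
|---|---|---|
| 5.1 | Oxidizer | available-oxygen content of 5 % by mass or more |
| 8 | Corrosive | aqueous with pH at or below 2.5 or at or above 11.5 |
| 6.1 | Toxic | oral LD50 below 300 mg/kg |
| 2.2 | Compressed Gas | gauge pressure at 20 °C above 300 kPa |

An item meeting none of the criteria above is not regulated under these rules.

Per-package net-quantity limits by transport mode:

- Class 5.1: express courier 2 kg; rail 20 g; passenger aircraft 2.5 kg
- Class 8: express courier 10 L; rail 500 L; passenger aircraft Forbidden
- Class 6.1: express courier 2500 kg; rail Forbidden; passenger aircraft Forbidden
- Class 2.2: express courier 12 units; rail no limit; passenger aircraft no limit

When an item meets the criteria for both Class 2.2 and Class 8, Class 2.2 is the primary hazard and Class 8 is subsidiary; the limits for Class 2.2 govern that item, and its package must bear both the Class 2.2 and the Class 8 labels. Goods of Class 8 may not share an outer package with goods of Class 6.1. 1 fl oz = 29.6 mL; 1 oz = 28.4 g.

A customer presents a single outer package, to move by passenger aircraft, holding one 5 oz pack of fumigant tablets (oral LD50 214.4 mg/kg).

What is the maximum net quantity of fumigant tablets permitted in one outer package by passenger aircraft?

Forbidden

Fumigant tablets: oral LD50 214.4 mg/kg < 300 mg/kg → Class 6.1 (Toxic).
The passenger aircraft limit for Class 6.1 is Forbidden.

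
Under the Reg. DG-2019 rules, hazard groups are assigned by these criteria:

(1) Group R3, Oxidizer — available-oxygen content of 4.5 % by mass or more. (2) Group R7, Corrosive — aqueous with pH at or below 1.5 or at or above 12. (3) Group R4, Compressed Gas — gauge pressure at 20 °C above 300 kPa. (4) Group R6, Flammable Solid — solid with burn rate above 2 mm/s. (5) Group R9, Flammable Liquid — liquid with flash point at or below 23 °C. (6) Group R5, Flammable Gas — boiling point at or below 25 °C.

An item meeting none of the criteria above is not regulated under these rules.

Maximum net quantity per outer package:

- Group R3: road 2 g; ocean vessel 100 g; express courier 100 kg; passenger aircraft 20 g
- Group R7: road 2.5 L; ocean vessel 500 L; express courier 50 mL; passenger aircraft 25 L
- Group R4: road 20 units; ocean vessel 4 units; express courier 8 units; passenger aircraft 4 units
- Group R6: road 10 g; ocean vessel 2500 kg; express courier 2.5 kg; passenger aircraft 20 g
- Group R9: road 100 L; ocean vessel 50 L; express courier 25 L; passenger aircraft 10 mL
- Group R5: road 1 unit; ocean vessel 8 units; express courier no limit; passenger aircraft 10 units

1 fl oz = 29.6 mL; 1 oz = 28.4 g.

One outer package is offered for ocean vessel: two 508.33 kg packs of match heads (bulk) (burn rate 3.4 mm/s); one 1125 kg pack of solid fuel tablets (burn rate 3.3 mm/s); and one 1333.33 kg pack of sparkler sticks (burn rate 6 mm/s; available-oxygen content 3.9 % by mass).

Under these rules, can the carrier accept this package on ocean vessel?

The match heads (bulk) have burn rate 3.4 mm/s, which is > 2 mm/s, so they are Group R6 (Flammable Solid).
With burn rate 3.3 mm/s (> 2 mm/s), the solid fuel tablets fall in Group R6.
Sparkler sticks: burn rate 6 mm/s > 2 mm/s → Group R6 (Flammable Solid).
Total Group R6: (two 508.33 kg packs = 1016.66 kg) + 1125 kg + 1333.33 kg = 3474.99 kg.
That exceeds the Group R6 ocean vessel limit of 2500 kg.

No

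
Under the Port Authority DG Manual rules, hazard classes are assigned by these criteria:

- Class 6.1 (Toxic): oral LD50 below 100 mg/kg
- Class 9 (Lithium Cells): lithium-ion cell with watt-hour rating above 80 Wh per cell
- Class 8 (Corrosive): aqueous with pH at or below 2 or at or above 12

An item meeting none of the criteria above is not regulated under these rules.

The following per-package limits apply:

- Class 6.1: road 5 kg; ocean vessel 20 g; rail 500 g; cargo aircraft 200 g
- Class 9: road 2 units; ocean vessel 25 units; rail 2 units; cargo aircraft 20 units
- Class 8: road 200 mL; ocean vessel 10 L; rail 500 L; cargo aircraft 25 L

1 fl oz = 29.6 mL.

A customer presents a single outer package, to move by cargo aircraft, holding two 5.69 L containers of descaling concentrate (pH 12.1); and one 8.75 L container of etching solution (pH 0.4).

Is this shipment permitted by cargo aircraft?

Yes

With pH 12.1 (≥ 12), the descaling concentrate falls in Class 8.
Etching solution: pH 0.4 ≤ 2 → Class 8 (Corrosive).
Class 8 net quantity: (two 5.69 L containers = 11.38 L) + 8.75 L = 20.13 L.
That is within the Class 8 cargo aircraft limit of 25 L.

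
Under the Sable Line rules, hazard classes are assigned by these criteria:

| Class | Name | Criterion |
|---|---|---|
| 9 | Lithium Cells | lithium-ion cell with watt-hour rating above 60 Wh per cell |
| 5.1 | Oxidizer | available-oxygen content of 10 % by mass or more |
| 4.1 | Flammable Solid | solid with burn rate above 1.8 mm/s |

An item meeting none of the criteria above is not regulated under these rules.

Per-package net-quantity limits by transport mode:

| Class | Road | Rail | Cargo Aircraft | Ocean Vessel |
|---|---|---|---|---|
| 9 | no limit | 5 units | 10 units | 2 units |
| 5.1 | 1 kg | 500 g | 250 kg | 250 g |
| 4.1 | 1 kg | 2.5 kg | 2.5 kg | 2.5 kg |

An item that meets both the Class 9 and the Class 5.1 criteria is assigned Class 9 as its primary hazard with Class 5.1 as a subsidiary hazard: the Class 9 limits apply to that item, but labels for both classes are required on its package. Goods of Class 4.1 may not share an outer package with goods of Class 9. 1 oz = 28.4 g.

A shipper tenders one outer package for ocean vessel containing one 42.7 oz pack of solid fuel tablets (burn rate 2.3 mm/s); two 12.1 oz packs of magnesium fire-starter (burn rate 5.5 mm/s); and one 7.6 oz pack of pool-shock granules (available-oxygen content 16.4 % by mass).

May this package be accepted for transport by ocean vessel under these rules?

Yes

Burn rate 2.3 mm/s meets the Class 4.1 criterion (Flammable Solid), so the solid fuel tablets are Class 4.1.
The magnesium fire-starter has burn rate 5.5 mm/s, which is > 1.8 mm/s, so it is Class 4.1 (Flammable Solid).
Available-oxygen content 16.4 % by mass meets the Class 5.1 criterion (Oxidizer), so the pool-shock granules are Class 5.1.
Class 4.1 net quantity: (one 42.7 oz pack = 1212.68 g) + (two 12.1 oz packs = 687.28 g) = 1899.96 g.
That is within the Class 4.1 ocean vessel limit of 2.5 kg.
Class 5.1 quantity: one 7.6 oz pack = 215.84 g.
That is within the Class 5.1 ocean vessel limit of 250 g.
The segregation rule (Class 4.1 with Class 9) does not apply to Class 4.1 with Class 5.1.
Every hazard class is within its ocean vessel limit and no segregation rule is violated.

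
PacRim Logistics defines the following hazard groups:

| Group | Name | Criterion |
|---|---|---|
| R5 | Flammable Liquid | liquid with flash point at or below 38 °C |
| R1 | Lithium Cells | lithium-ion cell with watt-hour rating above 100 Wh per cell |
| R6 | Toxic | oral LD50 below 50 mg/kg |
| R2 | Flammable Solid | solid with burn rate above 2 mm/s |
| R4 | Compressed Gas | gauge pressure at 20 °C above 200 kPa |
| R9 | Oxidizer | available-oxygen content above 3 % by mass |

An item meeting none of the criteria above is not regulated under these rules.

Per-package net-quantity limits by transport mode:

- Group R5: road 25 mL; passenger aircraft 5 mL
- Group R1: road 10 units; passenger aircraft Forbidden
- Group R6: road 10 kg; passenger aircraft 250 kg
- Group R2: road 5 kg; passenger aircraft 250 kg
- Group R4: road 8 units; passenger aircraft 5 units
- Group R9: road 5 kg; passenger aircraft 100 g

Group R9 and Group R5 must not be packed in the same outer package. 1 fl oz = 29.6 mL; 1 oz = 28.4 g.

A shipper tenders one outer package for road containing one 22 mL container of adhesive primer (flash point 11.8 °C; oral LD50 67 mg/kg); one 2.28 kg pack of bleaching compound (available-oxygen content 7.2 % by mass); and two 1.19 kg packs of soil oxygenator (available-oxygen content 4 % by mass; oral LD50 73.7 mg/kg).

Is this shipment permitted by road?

No

With flash point 11.8 °C (≤ 38 °C), the adhesive primer falls in Group R5.
With available-oxygen content 7.2 % by mass (> 3 % by mass), the bleaching compound falls in Group R9.
The soil oxygenator has available-oxygen content 4 % by mass, which is > 3 % by mass, so it is Group R9 (Oxidizer).
Total Group R9: 2.28 kg + (two 1.19 kg packs = 2.38 kg) = 4.66 kg.
4.66 kg ≤ 5 kg (road limit, Group R9) — within limit.
Group R5 quantity: 22 mL.
22 mL ≤ 25 mL (road limit, Group R5) — within limit.
Group R9 and Group R5 may not share an outer package.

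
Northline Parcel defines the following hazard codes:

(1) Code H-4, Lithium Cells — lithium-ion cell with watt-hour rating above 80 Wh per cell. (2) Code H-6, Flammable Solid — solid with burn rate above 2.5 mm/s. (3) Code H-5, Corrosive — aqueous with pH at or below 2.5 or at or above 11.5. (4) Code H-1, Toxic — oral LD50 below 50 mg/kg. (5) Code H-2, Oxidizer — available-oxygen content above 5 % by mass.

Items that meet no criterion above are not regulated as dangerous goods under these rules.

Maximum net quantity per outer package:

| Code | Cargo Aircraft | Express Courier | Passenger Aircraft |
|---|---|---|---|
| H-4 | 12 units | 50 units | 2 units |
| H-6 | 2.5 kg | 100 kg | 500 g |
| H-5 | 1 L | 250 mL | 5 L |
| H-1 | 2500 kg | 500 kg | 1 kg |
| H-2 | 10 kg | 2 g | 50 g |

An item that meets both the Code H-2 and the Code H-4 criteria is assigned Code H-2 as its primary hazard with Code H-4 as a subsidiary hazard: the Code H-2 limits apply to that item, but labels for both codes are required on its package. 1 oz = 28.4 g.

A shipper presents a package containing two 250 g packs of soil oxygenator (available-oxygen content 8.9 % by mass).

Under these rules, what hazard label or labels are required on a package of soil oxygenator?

Code H-2

The soil oxygenator has available-oxygen content 8.9 % by mass, which is > 5 % by mass, so it is Code H-2 (Oxidizer).
Only the Code H-2 label is required.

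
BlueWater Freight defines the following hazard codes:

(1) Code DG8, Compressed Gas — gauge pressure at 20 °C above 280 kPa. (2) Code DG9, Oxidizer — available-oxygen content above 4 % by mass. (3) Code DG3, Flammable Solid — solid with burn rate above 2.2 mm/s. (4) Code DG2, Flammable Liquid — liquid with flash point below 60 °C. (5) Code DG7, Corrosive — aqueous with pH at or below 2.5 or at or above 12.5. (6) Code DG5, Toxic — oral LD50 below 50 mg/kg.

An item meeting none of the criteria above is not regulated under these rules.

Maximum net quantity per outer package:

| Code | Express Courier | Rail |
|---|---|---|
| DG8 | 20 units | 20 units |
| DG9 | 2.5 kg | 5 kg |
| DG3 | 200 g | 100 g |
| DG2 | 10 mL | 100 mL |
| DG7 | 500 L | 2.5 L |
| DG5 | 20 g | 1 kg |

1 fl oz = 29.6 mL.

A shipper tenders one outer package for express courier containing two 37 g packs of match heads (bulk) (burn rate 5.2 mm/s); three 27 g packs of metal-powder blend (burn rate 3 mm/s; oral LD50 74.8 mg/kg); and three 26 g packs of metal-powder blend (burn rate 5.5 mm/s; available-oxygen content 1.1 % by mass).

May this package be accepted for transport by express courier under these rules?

No

Burn rate 5.2 mm/s meets the Code DG3 criterion (Flammable Solid), so the match heads (bulk) are Code DG3.
With burn rate 3 mm/s (> 2.2 mm/s), the metal-powder blend falls in Code DG3.
With burn rate 5.5 mm/s (> 2.2 mm/s), the metal-powder blend falls in Code DG3.
Code DG3 net quantity: (two 37 g packs = 74 g) + (three 27 g packs = 81 g) + (three 26 g packs = 78 g) = 233 g.
233 g exceeds the express courier limit of 200 g for Code DG3.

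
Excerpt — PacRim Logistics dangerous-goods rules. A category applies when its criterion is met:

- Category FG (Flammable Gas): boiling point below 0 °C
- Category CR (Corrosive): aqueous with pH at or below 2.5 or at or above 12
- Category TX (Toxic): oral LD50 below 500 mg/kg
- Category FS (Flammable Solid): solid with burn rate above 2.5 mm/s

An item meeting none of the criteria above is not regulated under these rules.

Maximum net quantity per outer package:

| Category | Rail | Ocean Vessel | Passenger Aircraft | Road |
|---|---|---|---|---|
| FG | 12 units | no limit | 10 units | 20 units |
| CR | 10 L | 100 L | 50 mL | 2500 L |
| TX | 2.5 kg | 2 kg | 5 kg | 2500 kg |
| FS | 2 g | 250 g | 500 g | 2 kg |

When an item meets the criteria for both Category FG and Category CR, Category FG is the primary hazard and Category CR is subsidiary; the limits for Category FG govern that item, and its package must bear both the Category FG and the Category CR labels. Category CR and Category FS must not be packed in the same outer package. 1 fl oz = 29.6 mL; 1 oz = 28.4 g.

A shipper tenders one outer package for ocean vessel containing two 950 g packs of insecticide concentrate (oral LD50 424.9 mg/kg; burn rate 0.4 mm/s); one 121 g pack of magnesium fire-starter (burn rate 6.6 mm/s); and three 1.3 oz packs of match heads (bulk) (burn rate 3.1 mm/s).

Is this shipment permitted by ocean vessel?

Yes

Oral LD50 424.9 mg/kg meets the Category TX criterion (Toxic), so the insecticide concentrate is Category TX.
The magnesium fire-starter has burn rate 6.6 mm/s, which is > 2.5 mm/s, so it is Category FS (Flammable Solid).
With burn rate 3.1 mm/s (> 2.5 mm/s), the match heads (bulk) fall in Category FS.
Total Category FS: 121 g + (three 1.3 oz packs = 110.76 g) = 231.76 g.
That is within the Category FS ocean vessel limit of 250 g.
Category TX quantity: two 950 g packs = 1.9 kg.
That is within the Category TX ocean vessel limit of 2 kg.
The segregation rule (Category CR with Category FS) does not apply to Category FS with Category TX.
Every hazard category is within its ocean vessel limit and no segregation rule is violated.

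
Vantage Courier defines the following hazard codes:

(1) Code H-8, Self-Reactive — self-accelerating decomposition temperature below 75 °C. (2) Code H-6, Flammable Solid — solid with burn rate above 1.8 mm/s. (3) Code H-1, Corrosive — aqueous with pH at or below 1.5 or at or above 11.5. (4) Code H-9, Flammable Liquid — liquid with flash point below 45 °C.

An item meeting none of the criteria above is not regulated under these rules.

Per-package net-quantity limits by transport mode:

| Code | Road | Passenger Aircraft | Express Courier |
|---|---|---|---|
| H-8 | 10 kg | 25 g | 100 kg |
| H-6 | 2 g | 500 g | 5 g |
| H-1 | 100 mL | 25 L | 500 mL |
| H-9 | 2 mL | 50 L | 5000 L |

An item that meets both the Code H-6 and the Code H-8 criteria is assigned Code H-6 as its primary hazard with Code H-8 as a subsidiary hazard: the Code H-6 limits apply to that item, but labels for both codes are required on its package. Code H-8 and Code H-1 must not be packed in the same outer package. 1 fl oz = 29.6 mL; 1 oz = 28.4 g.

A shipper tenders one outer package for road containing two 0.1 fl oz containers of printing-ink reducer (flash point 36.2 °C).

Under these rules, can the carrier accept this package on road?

Flash point 36.2 °C meets the Code H-9 criterion (Flammable Liquid), so the printing-ink reducer is Code H-9.
Code H-9 quantity: two 0.1 fl oz containers = 5.92 mL.
That exceeds the Code H-9 road limit of 2 mL.

No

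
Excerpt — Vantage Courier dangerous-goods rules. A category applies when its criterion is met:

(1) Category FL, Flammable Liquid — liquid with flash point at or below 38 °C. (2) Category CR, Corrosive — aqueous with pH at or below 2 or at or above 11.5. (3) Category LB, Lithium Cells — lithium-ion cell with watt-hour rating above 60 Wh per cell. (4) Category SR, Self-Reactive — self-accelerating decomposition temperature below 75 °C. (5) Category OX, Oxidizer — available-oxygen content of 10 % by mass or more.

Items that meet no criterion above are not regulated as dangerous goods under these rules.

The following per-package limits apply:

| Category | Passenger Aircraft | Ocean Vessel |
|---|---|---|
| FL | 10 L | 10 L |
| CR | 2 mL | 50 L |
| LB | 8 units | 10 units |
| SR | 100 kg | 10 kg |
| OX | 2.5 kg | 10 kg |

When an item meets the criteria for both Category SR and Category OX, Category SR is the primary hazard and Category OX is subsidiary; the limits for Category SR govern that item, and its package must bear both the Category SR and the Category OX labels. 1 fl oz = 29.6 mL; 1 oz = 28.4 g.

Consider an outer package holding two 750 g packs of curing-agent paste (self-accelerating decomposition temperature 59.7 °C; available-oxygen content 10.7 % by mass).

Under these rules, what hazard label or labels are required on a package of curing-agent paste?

Category OX and SR

The curing-agent paste has self-accelerating decomposition temperature 59.7 °C, which is < 75 °C, so it is Category SR (Self-Reactive).
With available-oxygen content 10.7 % by mass (≥ 10 % by mass), the curing-agent paste falls in Category OX.
By the precedence rule Category SR is primary and Category OX is subsidiary, and that rule requires both labels on the package.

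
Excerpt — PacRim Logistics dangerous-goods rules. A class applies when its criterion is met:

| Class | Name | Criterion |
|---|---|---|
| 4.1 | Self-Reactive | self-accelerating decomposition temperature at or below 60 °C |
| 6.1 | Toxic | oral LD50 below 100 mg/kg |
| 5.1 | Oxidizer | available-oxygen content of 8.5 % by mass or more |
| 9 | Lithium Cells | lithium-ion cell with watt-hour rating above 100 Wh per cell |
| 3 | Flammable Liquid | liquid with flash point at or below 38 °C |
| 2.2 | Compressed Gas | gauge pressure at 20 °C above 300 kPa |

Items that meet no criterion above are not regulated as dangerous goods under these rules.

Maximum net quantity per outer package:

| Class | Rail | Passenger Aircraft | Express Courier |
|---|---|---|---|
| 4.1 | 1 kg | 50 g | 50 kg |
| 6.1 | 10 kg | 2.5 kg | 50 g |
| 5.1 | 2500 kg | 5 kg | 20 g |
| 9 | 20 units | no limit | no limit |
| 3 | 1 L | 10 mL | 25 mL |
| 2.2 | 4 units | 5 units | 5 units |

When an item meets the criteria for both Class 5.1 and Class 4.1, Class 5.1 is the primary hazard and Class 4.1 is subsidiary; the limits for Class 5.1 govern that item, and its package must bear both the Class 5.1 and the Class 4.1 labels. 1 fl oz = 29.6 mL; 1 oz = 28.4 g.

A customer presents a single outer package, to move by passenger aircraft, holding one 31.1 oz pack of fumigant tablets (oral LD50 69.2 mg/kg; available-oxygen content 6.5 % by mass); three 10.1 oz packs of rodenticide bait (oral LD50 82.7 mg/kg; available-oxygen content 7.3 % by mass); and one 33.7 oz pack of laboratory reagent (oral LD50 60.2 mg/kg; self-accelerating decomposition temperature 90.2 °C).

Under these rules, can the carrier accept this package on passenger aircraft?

No

Oral LD50 69.2 mg/kg meets the Class 6.1 criterion (Toxic), so the fumigant tablets are Class 6.1.
The rodenticide bait has oral LD50 82.7 mg/kg, which is < 100 mg/kg, so it is Class 6.1 (Toxic).
Oral LD50 60.2 mg/kg meets the Class 6.1 criterion (Toxic), so the laboratory reagent is Class 6.1.
Total Class 6.1: (one 31.1 oz pack = 883.24 g) + (three 10.1 oz packs = 860.52 g) + (one 33.7 oz pack = 957.08 g) = 2700.84 g.
2700.84 g > 2.5 kg (passenger aircraft limit, Class 6.1) — over the limit.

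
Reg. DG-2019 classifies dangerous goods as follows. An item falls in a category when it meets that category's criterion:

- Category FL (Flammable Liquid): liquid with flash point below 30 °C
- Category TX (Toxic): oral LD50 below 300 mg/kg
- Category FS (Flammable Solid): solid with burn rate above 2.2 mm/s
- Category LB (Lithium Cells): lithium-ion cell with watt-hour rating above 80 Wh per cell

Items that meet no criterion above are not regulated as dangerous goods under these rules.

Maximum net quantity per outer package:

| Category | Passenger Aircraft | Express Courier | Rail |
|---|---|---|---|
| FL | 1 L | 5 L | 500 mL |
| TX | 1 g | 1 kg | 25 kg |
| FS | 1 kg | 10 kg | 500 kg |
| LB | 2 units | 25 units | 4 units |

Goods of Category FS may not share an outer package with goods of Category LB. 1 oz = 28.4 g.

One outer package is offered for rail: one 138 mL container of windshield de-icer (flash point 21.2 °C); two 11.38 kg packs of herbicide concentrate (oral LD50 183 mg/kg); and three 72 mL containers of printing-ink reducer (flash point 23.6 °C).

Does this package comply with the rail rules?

Yes

Flash point 21.2 °C meets the Category FL criterion (Flammable Liquid), so the windshield de-icer is Category FL.
With oral LD50 183 mg/kg (< 300 mg/kg), the herbicide concentrate falls in Category TX.
Printing-ink reducer: flash point 23.6 °C < 30 °C → Category FL (Flammable Liquid).
Category FL net quantity: 138 mL + (three 72 mL containers = 216 mL) = 354 mL.
354 mL is within the rail limit of 500 mL for Category FL.
Category TX quantity: two 11.38 kg packs = 22.76 kg.
22.76 kg is within the rail limit of 25 kg for Category TX.
The segregation rule (Category FS with Category LB) does not apply to Category FL with Category TX.
Every hazard category is within its rail limit and no segregation rule is violated.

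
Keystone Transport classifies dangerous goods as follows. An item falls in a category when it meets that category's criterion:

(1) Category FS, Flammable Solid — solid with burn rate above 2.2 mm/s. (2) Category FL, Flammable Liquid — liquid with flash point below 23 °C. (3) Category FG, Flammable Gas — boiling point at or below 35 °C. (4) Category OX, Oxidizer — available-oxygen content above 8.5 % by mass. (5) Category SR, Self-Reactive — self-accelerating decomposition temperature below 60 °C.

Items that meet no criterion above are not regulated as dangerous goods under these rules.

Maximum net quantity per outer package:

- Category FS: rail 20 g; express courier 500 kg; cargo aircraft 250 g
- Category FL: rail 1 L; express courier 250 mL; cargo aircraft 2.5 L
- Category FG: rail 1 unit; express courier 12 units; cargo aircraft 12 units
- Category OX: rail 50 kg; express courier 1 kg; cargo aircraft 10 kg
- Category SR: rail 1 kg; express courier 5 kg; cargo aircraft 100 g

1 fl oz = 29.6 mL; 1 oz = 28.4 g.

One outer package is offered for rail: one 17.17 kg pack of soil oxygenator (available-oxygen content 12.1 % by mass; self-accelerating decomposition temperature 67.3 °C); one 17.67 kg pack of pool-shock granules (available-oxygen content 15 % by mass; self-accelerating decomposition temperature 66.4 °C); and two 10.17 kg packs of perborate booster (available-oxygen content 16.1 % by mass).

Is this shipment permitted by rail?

No

Available-oxygen content 12.1 % by mass meets the Category OX criterion (Oxidizer), so the soil oxygenator is Category OX.
Pool-shock granules: available-oxygen content 15 % by mass > 8.5 % by mass → Category OX (Oxidizer).
Available-oxygen content 16.1 % by mass meets the Category OX criterion (Oxidizer), so the perborate booster is Category OX.
Category OX net quantity: 17.17 kg + 17.67 kg + (two 10.17 kg packs = 20.34 kg) = 55.18 kg.
55.18 kg exceeds the rail limit of 50 kg for Category OX.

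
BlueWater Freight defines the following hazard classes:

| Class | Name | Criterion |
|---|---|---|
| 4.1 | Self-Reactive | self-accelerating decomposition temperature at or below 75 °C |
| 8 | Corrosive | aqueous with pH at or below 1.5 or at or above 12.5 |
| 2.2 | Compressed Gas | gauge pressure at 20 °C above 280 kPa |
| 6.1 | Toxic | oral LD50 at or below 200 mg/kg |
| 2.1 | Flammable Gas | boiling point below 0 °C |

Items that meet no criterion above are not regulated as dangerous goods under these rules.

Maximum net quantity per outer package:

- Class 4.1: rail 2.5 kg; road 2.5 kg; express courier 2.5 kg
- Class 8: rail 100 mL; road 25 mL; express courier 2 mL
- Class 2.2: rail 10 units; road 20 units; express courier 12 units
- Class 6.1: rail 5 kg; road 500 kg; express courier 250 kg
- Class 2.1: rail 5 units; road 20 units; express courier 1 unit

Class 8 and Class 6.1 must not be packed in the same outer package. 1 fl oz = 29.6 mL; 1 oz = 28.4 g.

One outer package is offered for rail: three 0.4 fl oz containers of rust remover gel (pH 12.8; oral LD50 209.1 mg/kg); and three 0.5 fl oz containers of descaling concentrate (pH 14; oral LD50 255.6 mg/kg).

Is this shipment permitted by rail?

Yes

Rust remover gel: pH 12.8 ≥ 12.5 → Class 8 (Corrosive).
pH 14 meets the Class 8 criterion (Corrosive), so the descaling concentrate is Class 8.
Class 8 net quantity: (three 0.4 fl oz containers = 35.52 mL) + (three 0.5 fl oz containers = 44.4 mL) = 79.92 mL.
That is within the Class 8 rail limit of 100 mL.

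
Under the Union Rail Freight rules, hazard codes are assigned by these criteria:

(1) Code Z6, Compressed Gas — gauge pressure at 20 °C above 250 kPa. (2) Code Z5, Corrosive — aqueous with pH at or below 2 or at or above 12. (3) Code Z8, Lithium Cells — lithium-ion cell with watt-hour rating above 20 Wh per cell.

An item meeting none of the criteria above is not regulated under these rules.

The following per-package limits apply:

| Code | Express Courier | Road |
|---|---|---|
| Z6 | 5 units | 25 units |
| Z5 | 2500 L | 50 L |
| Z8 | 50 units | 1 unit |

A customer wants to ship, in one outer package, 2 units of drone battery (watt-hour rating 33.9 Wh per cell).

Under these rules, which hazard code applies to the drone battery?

Code Z8

The drone battery has watt-hour rating 33.9 Wh per cell, which is > 20 Wh per cell, so it is Code Z8 (Lithium Cells).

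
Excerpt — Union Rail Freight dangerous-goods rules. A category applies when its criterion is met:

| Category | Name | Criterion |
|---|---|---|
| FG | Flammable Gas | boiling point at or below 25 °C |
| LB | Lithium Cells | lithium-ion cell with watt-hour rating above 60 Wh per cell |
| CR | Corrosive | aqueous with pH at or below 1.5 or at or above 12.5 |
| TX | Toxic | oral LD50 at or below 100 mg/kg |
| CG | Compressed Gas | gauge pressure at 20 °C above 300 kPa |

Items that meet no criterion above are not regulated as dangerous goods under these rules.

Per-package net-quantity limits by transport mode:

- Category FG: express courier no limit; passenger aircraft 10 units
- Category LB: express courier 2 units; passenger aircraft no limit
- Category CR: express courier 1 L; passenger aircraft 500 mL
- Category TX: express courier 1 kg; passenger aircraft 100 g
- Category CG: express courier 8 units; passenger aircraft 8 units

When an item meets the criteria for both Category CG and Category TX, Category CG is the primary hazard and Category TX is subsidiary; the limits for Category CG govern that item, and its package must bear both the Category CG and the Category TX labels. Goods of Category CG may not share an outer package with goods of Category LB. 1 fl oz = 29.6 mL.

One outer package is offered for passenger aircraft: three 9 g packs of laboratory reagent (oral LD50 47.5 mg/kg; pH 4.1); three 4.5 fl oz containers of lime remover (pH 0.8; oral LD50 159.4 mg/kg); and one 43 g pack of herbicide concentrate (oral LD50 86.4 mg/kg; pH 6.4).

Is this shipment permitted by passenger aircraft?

Oral LD50 47.5 mg/kg meets the Category TX criterion (Toxic), so the laboratory reagent is Category TX.
Lime remover: pH 0.8 ≤ 1.5 → Category CR (Corrosive).
Herbicide concentrate: oral LD50 86.4 mg/kg ≤ 100 mg/kg → Category TX (Toxic).
Total Category TX: (three 9 g packs = 27 g) + 43 g = 70 g.
70 g is within the passenger aircraft limit of 100 g for Category TX.
Category CR quantity: three 4.5 fl oz containers = 399.6 mL.
That is within the Category CR passenger aircraft limit of 500 mL.
The segregation rule (Category CG with Category LB) does not apply to Category TX with Category CR.
Every hazard category is within its passenger aircraft limit and no segregation rule is violated.

Yes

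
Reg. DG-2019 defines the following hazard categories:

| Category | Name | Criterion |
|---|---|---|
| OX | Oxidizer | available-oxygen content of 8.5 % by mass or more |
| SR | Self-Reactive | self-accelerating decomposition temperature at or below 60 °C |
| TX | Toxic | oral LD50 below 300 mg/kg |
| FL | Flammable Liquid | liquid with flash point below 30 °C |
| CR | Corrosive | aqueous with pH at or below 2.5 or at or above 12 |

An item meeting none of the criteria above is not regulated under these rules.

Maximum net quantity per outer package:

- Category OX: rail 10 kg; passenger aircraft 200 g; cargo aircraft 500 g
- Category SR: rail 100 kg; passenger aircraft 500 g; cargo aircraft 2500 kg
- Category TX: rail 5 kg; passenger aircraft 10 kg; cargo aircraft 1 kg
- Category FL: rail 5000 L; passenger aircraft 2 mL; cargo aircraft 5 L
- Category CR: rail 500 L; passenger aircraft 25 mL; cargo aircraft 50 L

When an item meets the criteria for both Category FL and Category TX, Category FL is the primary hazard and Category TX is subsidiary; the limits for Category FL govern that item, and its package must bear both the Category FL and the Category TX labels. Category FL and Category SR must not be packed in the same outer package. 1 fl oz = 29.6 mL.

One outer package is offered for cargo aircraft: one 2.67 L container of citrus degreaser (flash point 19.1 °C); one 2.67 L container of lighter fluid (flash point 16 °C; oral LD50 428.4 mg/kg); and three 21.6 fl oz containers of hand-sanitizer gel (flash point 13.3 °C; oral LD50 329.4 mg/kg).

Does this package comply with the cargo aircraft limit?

No

The citrus degreaser has flash point 19.1 °C, which is < 30 °C, so it is Category FL (Flammable Liquid).
The lighter fluid has flash point 16 °C, which is < 30 °C, so it is Category FL (Flammable Liquid).
With flash point 13.3 °C (< 30 °C), the hand-sanitizer gel falls in Category FL.
Total Category FL: 2.67 L + 2.67 L + (three 21.6 fl oz containers = 1918.08 mL) = 7258.08 mL.
7258.08 mL > 5 L (cargo aircraft limit, Category FL) — over the limit.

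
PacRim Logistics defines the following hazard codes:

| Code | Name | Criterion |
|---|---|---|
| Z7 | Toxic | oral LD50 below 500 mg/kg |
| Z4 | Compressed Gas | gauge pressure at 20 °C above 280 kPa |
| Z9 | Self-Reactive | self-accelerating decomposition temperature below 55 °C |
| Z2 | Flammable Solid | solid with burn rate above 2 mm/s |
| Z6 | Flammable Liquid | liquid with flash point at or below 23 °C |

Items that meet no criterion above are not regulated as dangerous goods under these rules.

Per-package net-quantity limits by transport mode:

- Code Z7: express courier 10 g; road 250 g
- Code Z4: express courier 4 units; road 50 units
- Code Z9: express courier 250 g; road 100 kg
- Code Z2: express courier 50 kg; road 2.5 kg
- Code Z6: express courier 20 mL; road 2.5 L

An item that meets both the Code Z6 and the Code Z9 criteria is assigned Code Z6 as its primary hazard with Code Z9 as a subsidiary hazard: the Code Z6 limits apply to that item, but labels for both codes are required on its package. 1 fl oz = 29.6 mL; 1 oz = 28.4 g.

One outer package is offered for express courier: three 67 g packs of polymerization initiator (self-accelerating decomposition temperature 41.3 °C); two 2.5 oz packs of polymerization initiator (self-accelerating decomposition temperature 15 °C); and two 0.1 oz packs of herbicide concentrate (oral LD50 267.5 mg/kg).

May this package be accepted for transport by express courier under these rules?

No

Polymerization initiator: self-accelerating decomposition temperature 41.3 °C < 55 °C → Code Z9 (Self-Reactive).
The polymerization initiator has self-accelerating decomposition temperature 15 °C, which is < 55 °C, so it is Code Z9 (Self-Reactive).
Oral LD50 267.5 mg/kg meets the Code Z7 criterion (Toxic), so the herbicide concentrate is Code Z7.
Code Z9 net quantity: (three 67 g packs = 201 g) + (two 2.5 oz packs = 142 g) = 343 g.
That exceeds the Code Z9 express courier limit of 250 g.
Code Z7 quantity: two 0.1 oz packs = 5.68 g.
That is within the Code Z7 express courier limit of 10 g.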